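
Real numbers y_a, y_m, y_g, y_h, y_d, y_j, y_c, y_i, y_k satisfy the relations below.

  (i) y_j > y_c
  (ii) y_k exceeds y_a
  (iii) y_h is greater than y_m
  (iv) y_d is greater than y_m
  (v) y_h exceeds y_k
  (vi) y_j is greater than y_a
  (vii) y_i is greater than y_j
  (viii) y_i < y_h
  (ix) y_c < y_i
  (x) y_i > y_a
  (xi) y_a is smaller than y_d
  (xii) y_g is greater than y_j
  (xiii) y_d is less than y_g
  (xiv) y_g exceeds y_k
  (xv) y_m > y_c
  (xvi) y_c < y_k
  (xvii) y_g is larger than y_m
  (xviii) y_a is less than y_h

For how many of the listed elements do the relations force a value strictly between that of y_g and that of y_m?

1

The relations place y_m below y_g. An element lies strictly between them when it is forced above y_m and also forced below y_g.
Above y_m: {y_d, y_h}. Below y_g: {y_a, y_c, y_j, y_d, y_k}.
Intersection: {y_d} — 1.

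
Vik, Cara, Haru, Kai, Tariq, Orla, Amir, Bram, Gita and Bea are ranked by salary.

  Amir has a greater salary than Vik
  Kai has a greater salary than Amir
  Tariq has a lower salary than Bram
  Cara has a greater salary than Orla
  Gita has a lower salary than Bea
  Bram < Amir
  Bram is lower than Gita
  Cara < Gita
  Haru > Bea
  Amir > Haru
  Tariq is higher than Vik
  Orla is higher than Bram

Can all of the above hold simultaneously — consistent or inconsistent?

consistent

The single ordering Vik < Tariq < Bram < Orla < Cara < Gita < Bea < Haru < Amir < Kai satisfies every listed relation, so no contradiction arises.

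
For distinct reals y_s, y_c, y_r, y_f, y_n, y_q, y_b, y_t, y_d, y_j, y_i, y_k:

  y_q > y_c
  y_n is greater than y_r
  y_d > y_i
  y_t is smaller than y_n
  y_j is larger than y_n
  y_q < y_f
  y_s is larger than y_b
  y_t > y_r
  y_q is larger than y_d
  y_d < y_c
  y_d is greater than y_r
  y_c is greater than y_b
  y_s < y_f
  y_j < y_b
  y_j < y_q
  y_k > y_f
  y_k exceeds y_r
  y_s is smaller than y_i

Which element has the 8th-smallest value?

y_d

Piecing the relations together gives one ordering: y_r < y_t < y_n < y_j < y_b < y_s < y_i < y_d < y_c < y_q < y_f < y_k.
The 8th smallest is y_d.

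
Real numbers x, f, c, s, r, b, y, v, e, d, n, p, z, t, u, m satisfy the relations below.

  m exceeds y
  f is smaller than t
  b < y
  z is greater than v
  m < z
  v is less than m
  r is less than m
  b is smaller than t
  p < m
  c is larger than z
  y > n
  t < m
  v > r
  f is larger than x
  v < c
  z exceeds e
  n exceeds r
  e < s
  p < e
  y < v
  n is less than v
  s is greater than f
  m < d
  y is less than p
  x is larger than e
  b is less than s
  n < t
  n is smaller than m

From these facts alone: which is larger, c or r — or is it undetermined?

c

Following the relations from r: r < n < y < p < e < x < f < t < m < z < c.
So c is larger.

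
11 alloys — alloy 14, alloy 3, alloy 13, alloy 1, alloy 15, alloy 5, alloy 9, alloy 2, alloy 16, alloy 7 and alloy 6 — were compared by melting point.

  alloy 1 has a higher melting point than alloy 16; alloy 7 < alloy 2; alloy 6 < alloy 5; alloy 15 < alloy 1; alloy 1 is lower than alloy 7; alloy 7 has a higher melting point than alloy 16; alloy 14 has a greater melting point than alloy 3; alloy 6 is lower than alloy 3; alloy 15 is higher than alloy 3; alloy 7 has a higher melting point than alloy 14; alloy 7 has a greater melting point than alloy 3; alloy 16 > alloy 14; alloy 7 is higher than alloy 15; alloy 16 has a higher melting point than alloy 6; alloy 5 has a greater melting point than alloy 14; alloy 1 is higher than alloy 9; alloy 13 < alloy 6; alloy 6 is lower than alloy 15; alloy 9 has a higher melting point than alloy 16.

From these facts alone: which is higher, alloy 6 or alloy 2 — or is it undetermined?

The relevant relations are alloy 6 < alloy 3; alloy 3 < alloy 14; alloy 14 < alloy 16; alloy 16 < alloy 9; alloy 9 < alloy 1; alloy 1 < alloy 7; alloy 7 < alloy 2.
Chaining these gives alloy 6 < alloy 3 < alloy 14 < alloy 16 < alloy 9 < alloy 1 < alloy 7 < alloy 2.
So alloy 2 is higher.

alloy 2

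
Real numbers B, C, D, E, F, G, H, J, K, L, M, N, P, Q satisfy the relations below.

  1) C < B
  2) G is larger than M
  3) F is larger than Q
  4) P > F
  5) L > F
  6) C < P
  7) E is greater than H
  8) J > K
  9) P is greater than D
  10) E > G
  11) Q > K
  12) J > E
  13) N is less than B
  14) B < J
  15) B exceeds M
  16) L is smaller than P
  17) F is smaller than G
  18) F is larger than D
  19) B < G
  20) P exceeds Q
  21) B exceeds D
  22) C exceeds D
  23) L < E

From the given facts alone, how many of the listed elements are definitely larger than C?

Directly above C: B, P.
One step further: G, J (4 so far).
One step further: E (5 so far).
No other element is forced above C by the given relations, so the count is 5.

5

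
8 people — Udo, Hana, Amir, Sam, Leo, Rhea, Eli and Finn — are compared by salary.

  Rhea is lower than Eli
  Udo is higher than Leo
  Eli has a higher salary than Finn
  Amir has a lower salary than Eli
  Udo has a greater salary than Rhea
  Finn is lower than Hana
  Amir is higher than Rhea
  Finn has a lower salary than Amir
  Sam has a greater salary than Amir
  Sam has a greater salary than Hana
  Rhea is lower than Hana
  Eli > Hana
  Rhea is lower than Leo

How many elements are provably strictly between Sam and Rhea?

2

Chaining upward from Rhea reaches: Leo, Udo, Hana, Amir, Eli.
Chaining downward from Sam reaches: Finn, Hana, Amir.
Strictly between Rhea and Sam are those in both lists: Hana, Amir — 2 elements.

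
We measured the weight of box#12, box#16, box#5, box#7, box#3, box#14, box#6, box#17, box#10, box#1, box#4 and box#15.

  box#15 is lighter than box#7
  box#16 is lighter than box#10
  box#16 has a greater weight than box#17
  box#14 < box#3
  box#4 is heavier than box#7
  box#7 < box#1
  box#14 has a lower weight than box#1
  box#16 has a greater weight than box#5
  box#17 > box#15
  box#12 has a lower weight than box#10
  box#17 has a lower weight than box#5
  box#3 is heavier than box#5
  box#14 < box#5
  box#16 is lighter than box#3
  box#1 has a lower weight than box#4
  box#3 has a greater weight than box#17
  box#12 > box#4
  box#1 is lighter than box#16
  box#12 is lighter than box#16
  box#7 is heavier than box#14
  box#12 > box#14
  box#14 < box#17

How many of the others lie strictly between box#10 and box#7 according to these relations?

4

Chaining upward from box#7 reaches: box#1, box#4, box#12, box#16, box#3.
Chaining downward from box#10 reaches: box#14, box#15, box#17, box#1, box#4, box#5, box#12, box#16.
Strictly between box#7 and box#10 are those in both lists: box#1, box#4, box#12, box#16 — 4 elements.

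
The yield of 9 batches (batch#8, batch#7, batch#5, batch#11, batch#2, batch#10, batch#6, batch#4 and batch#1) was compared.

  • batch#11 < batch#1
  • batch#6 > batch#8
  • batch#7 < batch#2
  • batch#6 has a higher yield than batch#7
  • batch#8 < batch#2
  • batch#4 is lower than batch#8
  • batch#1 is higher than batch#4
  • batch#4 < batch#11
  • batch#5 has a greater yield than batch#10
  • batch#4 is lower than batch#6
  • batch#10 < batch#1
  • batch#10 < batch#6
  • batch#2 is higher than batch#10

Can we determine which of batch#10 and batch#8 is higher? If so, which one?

Following every chain through batch#10: above batch#10 we get batch#2, batch#5, batch#6, batch#1.
batch#8 is not reached, and no chain runs the other way from batch#8 to batch#10.
So the given relations leave the order of batch#10 and batch#8 undetermined.

undetermined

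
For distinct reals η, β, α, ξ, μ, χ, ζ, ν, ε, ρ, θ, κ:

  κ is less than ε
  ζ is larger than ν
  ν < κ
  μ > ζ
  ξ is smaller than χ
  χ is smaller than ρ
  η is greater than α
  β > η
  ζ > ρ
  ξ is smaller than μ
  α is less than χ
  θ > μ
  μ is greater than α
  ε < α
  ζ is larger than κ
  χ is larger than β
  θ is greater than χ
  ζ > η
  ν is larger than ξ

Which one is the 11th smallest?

μ

Chaining the given pairs: ξ < ν < κ < ε < α < η < β < χ < ρ < ζ < μ < θ.
Counting 11 from the smallest end gives μ.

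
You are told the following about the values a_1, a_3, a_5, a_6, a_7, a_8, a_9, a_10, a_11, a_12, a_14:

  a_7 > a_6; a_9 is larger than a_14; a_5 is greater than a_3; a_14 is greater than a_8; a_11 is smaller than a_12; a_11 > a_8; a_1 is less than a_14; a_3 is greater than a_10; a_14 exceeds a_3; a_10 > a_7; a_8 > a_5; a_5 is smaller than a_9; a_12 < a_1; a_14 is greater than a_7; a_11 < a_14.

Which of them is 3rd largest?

a_1

The consecutive relations fix a unique order: a_6 < a_7 < a_10 < a_3 < a_5 < a_8 < a_11 < a_12 < a_1 < a_14 < a_9.
The 3rd largest is a_1.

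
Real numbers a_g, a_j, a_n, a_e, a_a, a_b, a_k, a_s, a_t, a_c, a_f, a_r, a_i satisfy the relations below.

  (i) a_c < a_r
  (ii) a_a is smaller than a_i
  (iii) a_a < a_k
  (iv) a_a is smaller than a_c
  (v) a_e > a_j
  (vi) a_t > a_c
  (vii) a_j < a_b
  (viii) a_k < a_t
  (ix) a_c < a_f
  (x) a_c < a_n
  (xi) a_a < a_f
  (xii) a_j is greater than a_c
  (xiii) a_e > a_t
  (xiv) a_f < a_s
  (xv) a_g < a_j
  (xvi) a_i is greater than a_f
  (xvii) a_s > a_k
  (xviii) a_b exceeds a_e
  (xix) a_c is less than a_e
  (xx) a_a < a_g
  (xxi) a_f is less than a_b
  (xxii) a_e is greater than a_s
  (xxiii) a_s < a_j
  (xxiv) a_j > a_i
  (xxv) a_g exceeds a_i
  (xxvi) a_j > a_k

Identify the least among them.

a_a

Chaining upward from a_a: directly above it, a_k, a_c, a_f, a_i, a_g; then a_s, a_n, a_t, a_j, a_r, a_e, a_b.
That covers every other element, and nothing is given below a_a, so a_a is the least.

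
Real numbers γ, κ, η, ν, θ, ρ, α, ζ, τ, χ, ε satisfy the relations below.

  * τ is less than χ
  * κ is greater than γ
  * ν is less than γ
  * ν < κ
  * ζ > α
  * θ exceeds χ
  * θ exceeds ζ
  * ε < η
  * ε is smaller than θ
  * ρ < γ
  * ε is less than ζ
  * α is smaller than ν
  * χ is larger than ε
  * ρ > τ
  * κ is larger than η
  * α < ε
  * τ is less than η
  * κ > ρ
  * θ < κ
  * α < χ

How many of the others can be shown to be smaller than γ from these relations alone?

4

Directly below γ: ν, ρ.
One step further: α, τ (4 so far).
Nothing else is reachable below γ; 4 in all.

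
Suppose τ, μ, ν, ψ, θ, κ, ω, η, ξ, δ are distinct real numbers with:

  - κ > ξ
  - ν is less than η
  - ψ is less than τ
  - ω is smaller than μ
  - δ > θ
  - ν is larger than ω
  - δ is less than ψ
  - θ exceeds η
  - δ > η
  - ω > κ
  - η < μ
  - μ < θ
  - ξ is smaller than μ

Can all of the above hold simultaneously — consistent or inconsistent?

The single ordering ξ < κ < ω < ν < η < μ < θ < δ < ψ < τ satisfies every listed relation, so no contradiction arises.

consistent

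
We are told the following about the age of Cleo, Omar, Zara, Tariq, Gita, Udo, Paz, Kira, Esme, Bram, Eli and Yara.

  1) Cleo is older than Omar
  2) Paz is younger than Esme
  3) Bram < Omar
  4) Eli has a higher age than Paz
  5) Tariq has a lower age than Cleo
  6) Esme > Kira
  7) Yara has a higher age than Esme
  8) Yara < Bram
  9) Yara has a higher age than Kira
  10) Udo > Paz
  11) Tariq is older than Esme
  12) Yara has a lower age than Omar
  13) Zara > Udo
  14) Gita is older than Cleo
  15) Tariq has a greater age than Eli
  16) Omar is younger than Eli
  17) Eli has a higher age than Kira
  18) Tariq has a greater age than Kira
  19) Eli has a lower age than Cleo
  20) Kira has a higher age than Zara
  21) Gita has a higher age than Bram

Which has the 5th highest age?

Chaining the given pairs: Paz < Udo < Zara < Kira < Esme < Yara < Bram < Omar < Eli < Tariq < Cleo < Gita.
Counting 5 from the largest end gives Omar.

Omar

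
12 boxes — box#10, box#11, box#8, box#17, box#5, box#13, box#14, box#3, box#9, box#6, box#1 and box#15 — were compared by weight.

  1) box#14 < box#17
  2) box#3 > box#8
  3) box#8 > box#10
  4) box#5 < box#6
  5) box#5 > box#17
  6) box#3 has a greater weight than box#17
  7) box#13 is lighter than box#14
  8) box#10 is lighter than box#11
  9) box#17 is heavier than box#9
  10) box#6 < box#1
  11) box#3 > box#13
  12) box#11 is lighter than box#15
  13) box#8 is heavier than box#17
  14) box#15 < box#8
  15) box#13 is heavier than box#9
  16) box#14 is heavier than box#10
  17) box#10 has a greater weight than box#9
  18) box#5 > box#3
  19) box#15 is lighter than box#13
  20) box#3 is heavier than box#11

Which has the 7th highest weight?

Piecing the relations together gives one ordering: box#9 < box#10 < box#11 < box#15 < box#13 < box#14 < box#17 < box#8 < box#3 < box#5 < box#6 < box#1.
Counting 7 from the largest end gives box#14.

box#14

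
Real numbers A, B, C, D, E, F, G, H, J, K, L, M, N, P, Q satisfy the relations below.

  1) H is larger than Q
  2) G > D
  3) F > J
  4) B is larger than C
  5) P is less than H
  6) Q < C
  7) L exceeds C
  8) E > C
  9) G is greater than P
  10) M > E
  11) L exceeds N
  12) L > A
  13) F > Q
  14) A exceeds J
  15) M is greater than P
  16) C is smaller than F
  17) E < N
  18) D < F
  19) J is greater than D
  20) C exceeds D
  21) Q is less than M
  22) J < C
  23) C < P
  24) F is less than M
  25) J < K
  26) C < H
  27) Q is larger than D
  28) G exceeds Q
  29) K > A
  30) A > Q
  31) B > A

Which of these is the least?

Chaining upward from D: directly above it, J, Q, C, G, F; then A, P, B, E, L, K, H, M; then N.
That covers every other element, and nothing is given below D, so D is the least.

D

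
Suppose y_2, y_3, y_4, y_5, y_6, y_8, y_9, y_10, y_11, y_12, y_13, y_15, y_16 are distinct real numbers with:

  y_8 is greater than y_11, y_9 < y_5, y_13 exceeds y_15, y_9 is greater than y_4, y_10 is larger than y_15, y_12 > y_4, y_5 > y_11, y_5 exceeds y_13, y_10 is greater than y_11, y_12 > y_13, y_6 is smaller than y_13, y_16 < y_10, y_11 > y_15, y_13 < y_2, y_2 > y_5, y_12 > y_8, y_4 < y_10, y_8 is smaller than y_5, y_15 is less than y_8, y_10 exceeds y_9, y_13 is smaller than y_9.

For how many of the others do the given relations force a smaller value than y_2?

8

From y_2 the given relations immediately reach y_13, y_5.
From those, y_15, y_11, y_6, y_8, y_9 — 7 in total.
From those, y_4 — 8 in total.
Nothing else is reachable below y_2; 8 in all.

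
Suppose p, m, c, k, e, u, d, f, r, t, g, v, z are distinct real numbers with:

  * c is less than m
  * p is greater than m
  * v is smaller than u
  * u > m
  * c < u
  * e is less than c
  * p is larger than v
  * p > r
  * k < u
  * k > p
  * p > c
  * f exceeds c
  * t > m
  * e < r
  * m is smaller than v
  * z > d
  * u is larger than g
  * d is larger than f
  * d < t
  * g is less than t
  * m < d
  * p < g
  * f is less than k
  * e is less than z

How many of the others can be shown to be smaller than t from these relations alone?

From t the given relations immediately reach m, d, g.
From those, c, f, p — 6 in total.
From those, e, r, v — 9 in total.
Nothing else is reachable below t; 9 in all.

9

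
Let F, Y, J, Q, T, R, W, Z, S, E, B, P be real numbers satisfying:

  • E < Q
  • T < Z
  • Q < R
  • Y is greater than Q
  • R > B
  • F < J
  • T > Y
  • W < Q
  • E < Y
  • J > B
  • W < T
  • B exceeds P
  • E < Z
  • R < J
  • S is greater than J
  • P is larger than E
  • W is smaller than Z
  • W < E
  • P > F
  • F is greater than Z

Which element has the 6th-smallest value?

Z

Chaining the given pairs: W < E < Q < Y < T < Z < F < P < B < R < J < S.
The 6th smallest is Z.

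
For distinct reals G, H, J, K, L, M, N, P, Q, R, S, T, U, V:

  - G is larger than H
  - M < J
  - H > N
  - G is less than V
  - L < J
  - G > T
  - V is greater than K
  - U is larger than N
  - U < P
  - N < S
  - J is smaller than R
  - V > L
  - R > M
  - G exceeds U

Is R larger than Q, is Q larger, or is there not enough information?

undetermined

Following every chain through R: below R we get M, L, J.
Q is not reached, and no chain runs the other way from Q to R.
So the given relations leave the order of R and Q undetermined.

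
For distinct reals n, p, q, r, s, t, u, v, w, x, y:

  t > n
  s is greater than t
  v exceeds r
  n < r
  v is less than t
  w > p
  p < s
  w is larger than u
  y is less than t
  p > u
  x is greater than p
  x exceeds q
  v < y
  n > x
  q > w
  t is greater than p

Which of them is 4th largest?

v

Piecing the relations together gives one ordering: u < p < w < q < x < n < r < v < y < t < s.
Counting 4 from the largest end gives v.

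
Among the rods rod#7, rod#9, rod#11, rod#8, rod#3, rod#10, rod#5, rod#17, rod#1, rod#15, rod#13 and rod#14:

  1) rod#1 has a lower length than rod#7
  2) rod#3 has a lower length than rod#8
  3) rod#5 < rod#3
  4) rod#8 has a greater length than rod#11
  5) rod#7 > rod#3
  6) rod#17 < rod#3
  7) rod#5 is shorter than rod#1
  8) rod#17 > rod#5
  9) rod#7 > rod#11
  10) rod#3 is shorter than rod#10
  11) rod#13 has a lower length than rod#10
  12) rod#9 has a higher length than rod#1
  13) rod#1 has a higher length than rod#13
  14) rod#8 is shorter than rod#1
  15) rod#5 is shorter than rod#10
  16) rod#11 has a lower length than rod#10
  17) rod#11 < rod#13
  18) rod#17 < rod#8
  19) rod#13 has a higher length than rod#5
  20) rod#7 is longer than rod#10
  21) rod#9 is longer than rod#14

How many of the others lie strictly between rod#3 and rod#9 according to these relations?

The relations place rod#3 below rod#9. An element lies strictly between them when it is forced above rod#3 and also forced below rod#9.
Above rod#3: {rod#8, rod#1, rod#10, rod#7}. Below rod#9: {rod#11, rod#5, rod#13, rod#17, rod#14, rod#8, rod#1}.
Intersection: {rod#8, rod#1} — 2.

2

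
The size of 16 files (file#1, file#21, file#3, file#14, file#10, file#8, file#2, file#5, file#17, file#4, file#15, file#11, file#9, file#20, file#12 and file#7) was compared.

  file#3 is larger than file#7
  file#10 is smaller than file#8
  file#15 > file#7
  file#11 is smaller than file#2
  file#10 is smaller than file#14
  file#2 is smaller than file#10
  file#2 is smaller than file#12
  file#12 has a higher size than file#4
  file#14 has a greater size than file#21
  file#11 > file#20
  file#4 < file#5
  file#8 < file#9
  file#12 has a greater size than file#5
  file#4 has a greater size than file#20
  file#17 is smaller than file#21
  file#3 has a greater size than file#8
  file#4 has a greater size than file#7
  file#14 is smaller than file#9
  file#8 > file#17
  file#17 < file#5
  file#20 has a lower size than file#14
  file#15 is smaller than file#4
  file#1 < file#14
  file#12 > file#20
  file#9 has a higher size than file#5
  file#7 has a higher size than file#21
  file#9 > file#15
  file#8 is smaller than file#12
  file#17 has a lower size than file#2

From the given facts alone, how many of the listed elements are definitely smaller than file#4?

5

From file#4 the given relations immediately reach file#20, file#7, file#15.
From those, file#21 — 4 in total.
From those, file#17 — 5 in total.
No other element is forced below file#4 by the given relations, so the count is 5.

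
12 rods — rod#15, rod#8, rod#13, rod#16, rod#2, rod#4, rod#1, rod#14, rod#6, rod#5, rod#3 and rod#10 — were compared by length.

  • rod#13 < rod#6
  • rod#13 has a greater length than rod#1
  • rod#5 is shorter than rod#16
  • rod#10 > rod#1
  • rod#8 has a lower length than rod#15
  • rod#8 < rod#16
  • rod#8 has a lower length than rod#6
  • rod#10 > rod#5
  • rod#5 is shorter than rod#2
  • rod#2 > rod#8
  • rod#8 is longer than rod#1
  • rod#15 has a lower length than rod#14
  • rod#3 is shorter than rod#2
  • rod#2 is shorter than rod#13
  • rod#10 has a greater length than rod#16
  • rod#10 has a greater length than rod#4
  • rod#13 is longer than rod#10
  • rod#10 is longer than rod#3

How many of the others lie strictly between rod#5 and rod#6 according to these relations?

Chaining upward from rod#5 reaches: rod#16, rod#10, rod#2, rod#13.
Chaining downward from rod#6 reaches: rod#1, rod#3, rod#8, rod#4, rod#16, rod#10, rod#2, rod#13.
Strictly between rod#5 and rod#6 are those in both lists: rod#16, rod#10, rod#2, rod#13 — 4 elements.

4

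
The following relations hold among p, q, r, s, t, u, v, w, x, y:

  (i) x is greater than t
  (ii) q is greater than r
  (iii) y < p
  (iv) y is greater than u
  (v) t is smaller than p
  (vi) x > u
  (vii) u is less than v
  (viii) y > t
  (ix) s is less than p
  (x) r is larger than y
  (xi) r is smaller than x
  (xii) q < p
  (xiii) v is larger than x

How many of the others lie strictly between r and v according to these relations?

1

Chaining upward from r reaches: q, p, x.
Chaining downward from v reaches: u, t, y, x.
Strictly between r and v are those in both lists: x — 1 element.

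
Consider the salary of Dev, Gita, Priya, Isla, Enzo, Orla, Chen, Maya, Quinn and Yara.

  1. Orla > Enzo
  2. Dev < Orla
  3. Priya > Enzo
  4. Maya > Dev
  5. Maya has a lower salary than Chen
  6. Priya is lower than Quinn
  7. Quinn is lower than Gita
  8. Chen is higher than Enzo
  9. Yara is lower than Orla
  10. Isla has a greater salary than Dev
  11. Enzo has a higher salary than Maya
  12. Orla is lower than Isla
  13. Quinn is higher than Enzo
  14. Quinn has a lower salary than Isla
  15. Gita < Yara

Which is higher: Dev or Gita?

Gita

Link the given pairs in sequence: Dev < Maya; Maya < Enzo; Enzo < Priya; Priya < Quinn; Quinn < Gita.
Chaining these gives Dev < Maya < Enzo < Priya < Quinn < Gita.
So Dev < Gita; Gita is the higher of the two.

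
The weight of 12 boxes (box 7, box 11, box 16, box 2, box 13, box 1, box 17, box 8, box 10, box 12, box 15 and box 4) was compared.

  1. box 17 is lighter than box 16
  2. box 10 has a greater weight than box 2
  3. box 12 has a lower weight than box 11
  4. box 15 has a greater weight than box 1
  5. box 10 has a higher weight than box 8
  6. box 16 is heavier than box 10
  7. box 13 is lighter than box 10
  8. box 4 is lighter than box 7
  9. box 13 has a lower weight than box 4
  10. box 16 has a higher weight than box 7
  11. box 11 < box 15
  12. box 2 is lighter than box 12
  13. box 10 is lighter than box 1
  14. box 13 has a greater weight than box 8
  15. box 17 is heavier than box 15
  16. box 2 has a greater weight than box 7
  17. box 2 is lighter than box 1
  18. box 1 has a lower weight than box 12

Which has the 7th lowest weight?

box 1

Piecing the relations together gives one ordering: box 8 < box 13 < box 4 < box 7 < box 2 < box 10 < box 1 < box 12 < box 11 < box 15 < box 17 < box 16.
The 7th smallest is box 1.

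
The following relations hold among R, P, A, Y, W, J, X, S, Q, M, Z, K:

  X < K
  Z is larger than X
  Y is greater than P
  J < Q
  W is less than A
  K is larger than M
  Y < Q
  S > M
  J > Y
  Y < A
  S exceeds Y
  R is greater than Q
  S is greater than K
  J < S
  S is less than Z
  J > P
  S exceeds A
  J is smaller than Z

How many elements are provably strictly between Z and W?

2

The relations place W below Z. An element lies strictly between them when it is forced above W and also forced below Z.
Above W: {A, S}. Below Z: {X, P, Y, J, A, M, K, S}.
Intersection: {A, S} — 2.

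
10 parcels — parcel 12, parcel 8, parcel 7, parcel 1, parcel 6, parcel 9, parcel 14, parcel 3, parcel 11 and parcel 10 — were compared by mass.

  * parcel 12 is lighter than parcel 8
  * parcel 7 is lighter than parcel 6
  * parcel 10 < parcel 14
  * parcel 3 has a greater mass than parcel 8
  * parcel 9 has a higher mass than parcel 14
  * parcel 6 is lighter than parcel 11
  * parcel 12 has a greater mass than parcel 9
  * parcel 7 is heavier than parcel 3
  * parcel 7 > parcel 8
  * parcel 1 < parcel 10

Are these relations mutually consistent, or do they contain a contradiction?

consistent

Every relation is compatible with parcel 1 < parcel 10 < parcel 14 < parcel 9 < parcel 12 < parcel 8 < parcel 3 < parcel 7 < parcel 6 < parcel 11; the set is consistent.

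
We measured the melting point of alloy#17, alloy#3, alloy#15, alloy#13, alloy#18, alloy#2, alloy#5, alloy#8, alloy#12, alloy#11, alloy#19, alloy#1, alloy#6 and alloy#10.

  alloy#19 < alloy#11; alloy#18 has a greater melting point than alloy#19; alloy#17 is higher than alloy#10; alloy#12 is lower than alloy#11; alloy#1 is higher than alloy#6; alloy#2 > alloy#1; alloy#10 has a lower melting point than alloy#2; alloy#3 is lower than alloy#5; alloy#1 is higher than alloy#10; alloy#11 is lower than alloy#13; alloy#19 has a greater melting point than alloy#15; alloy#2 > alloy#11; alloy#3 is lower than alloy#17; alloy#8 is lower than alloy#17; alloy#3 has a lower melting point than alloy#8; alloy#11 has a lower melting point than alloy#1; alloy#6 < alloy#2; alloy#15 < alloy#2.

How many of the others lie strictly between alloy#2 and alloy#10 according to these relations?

The relations place alloy#10 below alloy#2. An element lies strictly between them when it is forced above alloy#10 and also forced below alloy#2.
Above alloy#10: {alloy#17, alloy#1}. Below alloy#2: {alloy#15, alloy#19, alloy#12, alloy#6, alloy#11, alloy#1}.
Intersection: {alloy#1} — 1.

1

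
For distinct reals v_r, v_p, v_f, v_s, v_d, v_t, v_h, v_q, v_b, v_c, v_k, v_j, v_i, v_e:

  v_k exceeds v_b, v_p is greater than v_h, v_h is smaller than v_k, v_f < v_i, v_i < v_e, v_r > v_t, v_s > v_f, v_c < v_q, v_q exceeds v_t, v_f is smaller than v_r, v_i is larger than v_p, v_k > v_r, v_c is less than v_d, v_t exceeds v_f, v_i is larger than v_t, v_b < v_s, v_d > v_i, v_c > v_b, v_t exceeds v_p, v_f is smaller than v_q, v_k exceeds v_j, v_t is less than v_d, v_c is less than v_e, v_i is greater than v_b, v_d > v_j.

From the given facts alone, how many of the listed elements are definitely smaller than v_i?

Directly below v_i: v_b, v_f, v_p, v_t.
One step further: v_h (5 so far).
No other element is forced below v_i by the given relations, so the count is 5.

5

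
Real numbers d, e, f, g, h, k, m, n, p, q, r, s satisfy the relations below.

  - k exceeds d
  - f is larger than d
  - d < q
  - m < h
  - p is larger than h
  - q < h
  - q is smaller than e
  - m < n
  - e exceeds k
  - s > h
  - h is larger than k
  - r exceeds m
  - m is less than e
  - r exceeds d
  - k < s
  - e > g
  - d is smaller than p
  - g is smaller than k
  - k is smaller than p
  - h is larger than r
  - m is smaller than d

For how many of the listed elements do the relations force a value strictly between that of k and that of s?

1

Chaining upward from k reaches: e, h, p.
Chaining downward from s reaches: g, m, d, r, q, h.
Strictly between k and s are those in both lists: h — 1 element.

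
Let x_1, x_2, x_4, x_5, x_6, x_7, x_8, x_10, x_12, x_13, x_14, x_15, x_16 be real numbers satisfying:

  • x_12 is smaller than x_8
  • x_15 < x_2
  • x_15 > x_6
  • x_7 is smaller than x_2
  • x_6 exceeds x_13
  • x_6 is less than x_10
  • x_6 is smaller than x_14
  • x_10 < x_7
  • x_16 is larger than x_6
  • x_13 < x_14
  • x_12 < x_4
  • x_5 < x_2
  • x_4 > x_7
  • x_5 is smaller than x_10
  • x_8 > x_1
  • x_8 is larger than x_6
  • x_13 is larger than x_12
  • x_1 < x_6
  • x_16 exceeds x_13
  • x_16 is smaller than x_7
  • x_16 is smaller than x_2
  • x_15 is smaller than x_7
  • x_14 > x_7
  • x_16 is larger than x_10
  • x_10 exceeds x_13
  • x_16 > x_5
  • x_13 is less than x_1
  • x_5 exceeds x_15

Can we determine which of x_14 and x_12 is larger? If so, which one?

x_14

Link the given pairs in sequence: x_12 < x_13; x_13 < x_1; x_1 < x_6; x_6 < x_15; x_15 < x_5; x_5 < x_10; x_10 < x_16; x_16 < x_7; x_7 < x_14.
Together: x_12 < x_13 < x_1 < x_6 < x_15 < x_5 < x_10 < x_16 < x_7 < x_14.
So x_14 is larger.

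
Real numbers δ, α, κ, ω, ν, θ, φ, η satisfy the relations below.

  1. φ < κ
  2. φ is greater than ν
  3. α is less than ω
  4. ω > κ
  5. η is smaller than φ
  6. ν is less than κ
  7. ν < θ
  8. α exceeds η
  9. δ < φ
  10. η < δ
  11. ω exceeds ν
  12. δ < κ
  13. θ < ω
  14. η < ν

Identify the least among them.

Chaining upward from η: directly above it, ν, δ, φ, α; then κ, θ, ω.
That covers every other element, and nothing is given below η, so η is the least.

η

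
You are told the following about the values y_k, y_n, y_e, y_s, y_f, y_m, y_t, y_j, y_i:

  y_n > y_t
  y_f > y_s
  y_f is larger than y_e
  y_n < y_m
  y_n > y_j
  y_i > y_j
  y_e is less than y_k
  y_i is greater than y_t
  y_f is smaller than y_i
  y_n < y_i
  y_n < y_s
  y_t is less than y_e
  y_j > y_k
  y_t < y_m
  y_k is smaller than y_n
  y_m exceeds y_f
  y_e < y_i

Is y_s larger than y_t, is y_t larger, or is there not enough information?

Link the given pairs in sequence: y_t < y_e; y_e < y_k; y_k < y_j; y_j < y_n; y_n < y_s.
Together: y_t < y_e < y_k < y_j < y_n < y_s.
So y_s is larger.

y_s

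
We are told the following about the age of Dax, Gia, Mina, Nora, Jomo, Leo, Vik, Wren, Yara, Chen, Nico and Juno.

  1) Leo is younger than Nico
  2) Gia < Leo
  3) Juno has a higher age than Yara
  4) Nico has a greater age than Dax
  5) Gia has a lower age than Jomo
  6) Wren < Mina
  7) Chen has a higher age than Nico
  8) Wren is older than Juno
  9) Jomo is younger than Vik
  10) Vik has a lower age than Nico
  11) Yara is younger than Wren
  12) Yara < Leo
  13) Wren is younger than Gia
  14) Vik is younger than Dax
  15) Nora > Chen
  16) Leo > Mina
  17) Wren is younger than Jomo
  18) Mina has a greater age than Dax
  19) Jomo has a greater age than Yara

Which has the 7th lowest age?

Dax

Chaining the given pairs: Yara < Juno < Wren < Gia < Jomo < Vik < Dax < Mina < Leo < Nico < Chen < Nora.
Counting 7 from the smallest end gives Dax.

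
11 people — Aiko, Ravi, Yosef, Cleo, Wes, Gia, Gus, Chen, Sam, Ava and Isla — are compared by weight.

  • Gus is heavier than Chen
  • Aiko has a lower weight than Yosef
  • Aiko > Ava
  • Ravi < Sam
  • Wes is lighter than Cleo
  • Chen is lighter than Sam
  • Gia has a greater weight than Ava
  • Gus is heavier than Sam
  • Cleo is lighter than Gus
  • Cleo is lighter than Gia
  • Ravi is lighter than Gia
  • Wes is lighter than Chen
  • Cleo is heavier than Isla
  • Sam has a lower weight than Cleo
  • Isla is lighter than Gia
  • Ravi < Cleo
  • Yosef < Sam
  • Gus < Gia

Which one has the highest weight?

Chaining downward from Gia: directly below it, Ava, Ravi, Isla, Cleo, Gus; then Wes, Chen, Sam; then Yosef; then Aiko.
That covers every other element, and nothing is given above Gia, so Gia is the highest weight.

Gia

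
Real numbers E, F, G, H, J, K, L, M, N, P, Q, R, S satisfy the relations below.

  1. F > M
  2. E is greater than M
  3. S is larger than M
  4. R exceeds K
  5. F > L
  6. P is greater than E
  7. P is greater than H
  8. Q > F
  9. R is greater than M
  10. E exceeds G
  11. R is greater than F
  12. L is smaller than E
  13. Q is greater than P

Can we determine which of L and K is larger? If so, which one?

undetermined

Following every chain through L: above L we get F, E, P, R, Q.
K is not reached, and no chain runs the other way from K to L.
So the given relations leave the order of L and K undetermined.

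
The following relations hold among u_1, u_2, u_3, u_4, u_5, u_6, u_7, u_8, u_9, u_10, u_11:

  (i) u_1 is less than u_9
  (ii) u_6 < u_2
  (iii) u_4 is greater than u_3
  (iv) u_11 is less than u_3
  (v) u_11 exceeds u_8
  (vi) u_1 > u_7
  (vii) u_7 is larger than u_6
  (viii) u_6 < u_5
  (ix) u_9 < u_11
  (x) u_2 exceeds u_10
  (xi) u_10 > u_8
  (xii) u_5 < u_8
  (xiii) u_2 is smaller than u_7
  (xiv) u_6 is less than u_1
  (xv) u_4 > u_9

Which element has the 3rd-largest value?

u_11

Piecing the relations together gives one ordering: u_6 < u_5 < u_8 < u_10 < u_2 < u_7 < u_1 < u_9 < u_11 < u_3 < u_4.
The 3rd largest is u_11.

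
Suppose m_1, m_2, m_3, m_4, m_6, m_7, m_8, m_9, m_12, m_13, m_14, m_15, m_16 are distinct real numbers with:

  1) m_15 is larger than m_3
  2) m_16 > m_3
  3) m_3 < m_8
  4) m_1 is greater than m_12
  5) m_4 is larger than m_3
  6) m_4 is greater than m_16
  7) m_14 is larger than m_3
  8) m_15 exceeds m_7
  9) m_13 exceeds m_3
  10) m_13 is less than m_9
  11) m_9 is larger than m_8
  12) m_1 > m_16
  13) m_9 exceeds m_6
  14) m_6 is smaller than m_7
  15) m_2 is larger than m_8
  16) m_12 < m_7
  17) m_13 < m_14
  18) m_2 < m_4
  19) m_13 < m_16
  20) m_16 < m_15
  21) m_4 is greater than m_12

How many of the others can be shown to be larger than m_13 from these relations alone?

The elements the relations force above m_13 are m_14, m_16, m_15, m_1, m_4, m_9 — no chain reaches any other.
That is 6.

6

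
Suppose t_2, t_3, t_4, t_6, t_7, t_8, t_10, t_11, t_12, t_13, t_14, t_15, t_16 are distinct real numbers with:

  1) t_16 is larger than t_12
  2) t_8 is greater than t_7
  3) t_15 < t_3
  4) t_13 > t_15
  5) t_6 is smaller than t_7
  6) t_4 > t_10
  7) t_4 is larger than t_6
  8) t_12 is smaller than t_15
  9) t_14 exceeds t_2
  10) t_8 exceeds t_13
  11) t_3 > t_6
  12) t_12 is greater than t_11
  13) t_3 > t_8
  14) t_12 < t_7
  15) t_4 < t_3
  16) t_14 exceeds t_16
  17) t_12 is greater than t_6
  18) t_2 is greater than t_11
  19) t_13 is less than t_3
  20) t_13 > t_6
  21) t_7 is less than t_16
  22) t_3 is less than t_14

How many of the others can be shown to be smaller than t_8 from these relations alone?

6

The elements the relations force below t_8 are t_11, t_6, t_12, t_7, t_15, t_13 — no chain reaches any other.
That is 6.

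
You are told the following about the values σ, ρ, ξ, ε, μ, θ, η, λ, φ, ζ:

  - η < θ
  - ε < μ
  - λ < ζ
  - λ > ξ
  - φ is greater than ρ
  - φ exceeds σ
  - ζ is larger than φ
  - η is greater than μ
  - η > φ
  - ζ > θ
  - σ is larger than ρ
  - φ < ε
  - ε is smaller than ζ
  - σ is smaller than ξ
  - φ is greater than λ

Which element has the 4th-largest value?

The consecutive relations fix a unique order: ρ < σ < ξ < λ < φ < ε < μ < η < θ < ζ.
Counting 4 from the largest end gives μ.

μ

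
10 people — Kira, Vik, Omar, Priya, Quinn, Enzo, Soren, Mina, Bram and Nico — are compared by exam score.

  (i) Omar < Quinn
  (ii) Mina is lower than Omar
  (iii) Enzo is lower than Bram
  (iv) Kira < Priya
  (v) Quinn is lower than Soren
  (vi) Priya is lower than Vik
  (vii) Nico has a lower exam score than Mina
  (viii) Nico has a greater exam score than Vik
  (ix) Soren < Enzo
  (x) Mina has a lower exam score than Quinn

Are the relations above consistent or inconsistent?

The single ordering Kira < Priya < Vik < Nico < Mina < Omar < Quinn < Soren < Enzo < Bram satisfies every listed relation, so no contradiction arises.

consistent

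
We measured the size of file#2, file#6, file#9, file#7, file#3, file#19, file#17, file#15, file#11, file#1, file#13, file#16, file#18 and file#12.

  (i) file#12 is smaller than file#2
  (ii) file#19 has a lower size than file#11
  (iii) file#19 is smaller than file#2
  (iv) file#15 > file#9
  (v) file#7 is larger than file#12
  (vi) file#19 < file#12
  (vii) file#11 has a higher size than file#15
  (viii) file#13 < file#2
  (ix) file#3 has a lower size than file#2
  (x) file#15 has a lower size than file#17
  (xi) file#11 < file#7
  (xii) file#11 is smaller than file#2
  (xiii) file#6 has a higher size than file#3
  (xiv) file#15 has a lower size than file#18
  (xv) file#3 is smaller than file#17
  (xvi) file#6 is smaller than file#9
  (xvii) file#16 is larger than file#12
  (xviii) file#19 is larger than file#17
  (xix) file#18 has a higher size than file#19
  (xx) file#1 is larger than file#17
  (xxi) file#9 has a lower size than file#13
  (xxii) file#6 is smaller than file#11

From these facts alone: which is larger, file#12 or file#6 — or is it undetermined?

Link the given pairs in sequence: file#6 < file#9; file#9 < file#15; file#15 < file#17; file#17 < file#19; file#19 < file#12.
Together: file#6 < file#9 < file#15 < file#17 < file#19 < file#12.
So file#12 is larger.

file#12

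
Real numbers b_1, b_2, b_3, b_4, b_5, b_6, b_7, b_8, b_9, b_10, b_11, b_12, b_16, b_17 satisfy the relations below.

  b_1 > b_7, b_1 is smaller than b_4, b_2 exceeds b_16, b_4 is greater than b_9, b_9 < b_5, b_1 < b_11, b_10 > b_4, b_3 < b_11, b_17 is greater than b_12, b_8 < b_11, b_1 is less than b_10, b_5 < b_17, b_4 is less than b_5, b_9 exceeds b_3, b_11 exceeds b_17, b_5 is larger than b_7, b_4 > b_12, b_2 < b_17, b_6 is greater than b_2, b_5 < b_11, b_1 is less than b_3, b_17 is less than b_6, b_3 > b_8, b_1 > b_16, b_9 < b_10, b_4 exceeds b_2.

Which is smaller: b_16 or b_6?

b_16

b_16 < b_1 and b_1 < b_3 give b_16 < b_3.
Then b_3 < b_9 extends the chain to b_9.
With b_9 < b_4: b_16 < b_1 < b_3 < b_9 < b_4.
Then b_4 < b_5 extends the chain to b_5.
With b_5 < b_17: b_16 < b_1 < b_3 < b_9 < b_4 < b_5 < b_17.
With b_17 < b_6: b_16 < b_1 < b_3 < b_9 < b_4 < b_5 < b_17 < b_6.
So b_16 < b_6; b_16 is the smaller of the two.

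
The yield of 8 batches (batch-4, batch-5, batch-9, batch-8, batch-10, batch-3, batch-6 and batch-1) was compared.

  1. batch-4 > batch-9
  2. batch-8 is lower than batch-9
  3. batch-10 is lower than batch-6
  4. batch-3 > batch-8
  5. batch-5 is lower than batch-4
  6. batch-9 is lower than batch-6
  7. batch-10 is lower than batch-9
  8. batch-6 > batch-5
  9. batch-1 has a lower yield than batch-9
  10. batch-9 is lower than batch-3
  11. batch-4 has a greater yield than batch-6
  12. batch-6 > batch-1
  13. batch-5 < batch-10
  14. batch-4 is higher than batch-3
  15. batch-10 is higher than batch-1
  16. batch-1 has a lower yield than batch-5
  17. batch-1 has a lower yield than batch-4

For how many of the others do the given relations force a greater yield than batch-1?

From batch-1 the given relations immediately reach batch-5, batch-10, batch-9, batch-6, batch-4.
From those, batch-3 — 6 in total.
No other element is forced above batch-1 by the given relations, so the count is 6.

6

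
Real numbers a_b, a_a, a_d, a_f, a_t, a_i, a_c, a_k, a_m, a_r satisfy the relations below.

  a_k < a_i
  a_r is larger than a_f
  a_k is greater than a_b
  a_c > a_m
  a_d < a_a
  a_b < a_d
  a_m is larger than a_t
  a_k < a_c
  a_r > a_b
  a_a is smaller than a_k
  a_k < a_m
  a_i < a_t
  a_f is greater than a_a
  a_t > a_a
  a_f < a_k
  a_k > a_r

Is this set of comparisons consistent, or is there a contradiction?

consistent

Every relation is compatible with a_b < a_d < a_a < a_f < a_r < a_k < a_i < a_t < a_m < a_c; the set is consistent.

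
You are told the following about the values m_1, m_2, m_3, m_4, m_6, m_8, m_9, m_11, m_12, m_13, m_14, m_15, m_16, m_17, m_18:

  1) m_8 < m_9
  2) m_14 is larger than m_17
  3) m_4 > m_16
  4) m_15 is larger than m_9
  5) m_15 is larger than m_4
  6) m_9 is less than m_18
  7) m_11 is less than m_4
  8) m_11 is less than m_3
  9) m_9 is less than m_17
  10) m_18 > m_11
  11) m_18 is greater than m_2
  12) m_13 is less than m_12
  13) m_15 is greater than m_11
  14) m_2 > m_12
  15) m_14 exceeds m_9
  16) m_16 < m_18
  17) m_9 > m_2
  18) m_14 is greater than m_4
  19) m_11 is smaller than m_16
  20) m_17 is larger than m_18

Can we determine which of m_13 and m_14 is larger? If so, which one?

m_13 < m_12 and m_12 < m_2 give m_13 < m_2.
With m_2 < m_9: m_13 < m_12 < m_2 < m_9.
With m_9 < m_18: m_13 < m_12 < m_2 < m_9 < m_18.
With m_18 < m_17: m_13 < m_12 < m_2 < m_9 < m_18 < m_17.
With m_17 < m_14: m_13 < m_12 < m_2 < m_9 < m_18 < m_17 < m_14.
So m_14 is larger.

m_14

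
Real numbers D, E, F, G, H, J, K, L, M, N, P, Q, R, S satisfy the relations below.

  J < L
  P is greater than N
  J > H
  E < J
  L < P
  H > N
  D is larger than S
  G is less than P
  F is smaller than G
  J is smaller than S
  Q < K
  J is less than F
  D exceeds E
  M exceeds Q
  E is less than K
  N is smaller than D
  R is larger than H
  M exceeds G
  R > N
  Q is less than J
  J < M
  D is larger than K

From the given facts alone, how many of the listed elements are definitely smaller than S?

5

From S the given relations immediately reach J.
From those, Q, E, H — 4 in total.
From those, N — 5 in total.
Nothing else is reachable below S; 5 in all.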